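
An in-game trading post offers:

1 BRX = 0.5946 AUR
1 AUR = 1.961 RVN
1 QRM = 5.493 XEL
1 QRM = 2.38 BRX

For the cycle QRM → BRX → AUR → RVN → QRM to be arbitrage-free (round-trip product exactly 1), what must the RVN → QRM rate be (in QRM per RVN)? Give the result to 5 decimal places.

0.36035

Known legs of the cycle: 2.38 × 0.5946 × 1.961 = 2.775105228
For no arbitrage the full-cycle product must be 1, so the missing rate is 1 / 2.775105228 ≈ 0.3603467.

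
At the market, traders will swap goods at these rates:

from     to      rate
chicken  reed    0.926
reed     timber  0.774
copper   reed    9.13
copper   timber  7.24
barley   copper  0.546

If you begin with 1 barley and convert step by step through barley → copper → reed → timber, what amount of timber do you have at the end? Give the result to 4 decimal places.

1 barley × 0.546 = 0.546 copper
0.546 copper × 9.13 = 4.98498 reed
4.98498 reed × 0.774 = 3.85837452 timber

3.8584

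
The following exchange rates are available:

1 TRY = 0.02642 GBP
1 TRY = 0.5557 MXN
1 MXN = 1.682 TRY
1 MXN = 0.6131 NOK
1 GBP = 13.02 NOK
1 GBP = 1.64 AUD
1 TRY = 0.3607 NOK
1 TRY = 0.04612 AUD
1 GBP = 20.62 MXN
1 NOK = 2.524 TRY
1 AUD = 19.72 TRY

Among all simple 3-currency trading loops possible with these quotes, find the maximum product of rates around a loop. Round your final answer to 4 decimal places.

GBP→MXN→TRY→GBP: 20.62 × 1.682 × 0.02642 = 0.91632
GBP→NOK→TRY→GBP: 13.02 × 2.524 × 0.02642 = 0.86823
MXN→NOK→TRY→MXN: 0.6131 × 2.524 × 0.5557 = 0.85993
GBP→AUD→TRY→GBP: 1.64 × 19.72 × 0.02642 = 0.85444
Maximum is GBP→MXN→TRY→GBP at 0.9163; no arbitrage — every cycle loses value.

0.9163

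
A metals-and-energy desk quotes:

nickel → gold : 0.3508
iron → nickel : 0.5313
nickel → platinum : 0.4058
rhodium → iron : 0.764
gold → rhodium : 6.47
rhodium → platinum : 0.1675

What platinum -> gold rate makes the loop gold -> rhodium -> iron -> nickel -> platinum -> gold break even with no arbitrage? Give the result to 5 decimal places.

Known legs of the cycle: 6.47 × 0.764 × 0.5313 × 0.4058 = 1.0657356603432
For no arbitrage the full-cycle product must be 1, so the missing rate is 1 / 1.0657356603432 ≈ 0.9383190.

0.93832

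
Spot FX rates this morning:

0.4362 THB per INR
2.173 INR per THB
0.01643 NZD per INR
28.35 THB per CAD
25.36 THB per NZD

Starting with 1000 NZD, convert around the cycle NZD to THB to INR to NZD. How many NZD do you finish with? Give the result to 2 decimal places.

1000 NZD × 25.36 = 25360 THB
25360 THB × 2.173 = 55107.28 INR
55107.28 INR × 0.01643 = 905.4126104 NZD

905.41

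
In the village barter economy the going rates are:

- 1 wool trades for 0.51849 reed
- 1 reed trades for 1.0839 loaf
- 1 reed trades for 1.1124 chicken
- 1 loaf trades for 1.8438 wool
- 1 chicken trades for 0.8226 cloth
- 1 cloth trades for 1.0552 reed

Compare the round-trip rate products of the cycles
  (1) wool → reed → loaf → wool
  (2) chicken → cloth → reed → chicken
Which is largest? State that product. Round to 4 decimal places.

(1) 0.51849 × 1.0839 × 1.8438 = 1.03620
(2) 0.8226 × 1.0552 × 1.1124 = 0.96557
Highest is cycle (1) at 1.0362 (>1, arbitrage).

1.0362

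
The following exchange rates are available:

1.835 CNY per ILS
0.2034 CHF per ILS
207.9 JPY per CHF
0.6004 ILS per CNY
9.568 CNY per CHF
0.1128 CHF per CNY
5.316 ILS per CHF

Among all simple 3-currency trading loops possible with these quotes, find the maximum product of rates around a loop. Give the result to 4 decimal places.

1.1685

ILS→CHF→CNY→ILS: 0.2034 × 9.568 × 0.6004 = 1.16846
ILS→CNY→CHF→ILS: 1.835 × 0.1128 × 5.316 = 1.10035
Maximum is ILS→CHF→CNY→ILS at 1.1685; arbitrage exists.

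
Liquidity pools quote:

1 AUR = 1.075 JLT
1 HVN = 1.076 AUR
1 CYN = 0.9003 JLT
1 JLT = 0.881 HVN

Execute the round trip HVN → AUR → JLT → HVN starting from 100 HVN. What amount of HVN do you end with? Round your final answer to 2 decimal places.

100 HVN × 1.076 = 107.6 AUR
107.6 AUR × 1.075 = 115.67 JLT
115.67 JLT × 0.881 = 101.90527 HVN

101.91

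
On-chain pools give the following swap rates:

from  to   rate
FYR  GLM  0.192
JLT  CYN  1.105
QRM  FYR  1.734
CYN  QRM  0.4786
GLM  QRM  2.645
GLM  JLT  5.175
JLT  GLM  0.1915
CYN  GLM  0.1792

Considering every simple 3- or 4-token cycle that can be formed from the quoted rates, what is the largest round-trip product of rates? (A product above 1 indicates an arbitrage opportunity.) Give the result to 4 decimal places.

1.0247

CYN→GLM→JLT→CYN: 0.1792 × 5.175 × 1.105 = 1.02473
FYR→GLM→QRM→FYR: 0.192 × 2.645 × 1.734 = 0.88059
Maximum is CYN→GLM→JLT→CYN at 1.0247; arbitrage exists.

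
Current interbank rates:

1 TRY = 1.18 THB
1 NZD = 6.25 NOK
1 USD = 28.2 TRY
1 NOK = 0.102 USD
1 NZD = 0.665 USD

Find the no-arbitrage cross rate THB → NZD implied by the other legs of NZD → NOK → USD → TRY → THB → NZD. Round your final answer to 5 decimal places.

0.04714

Known legs of the cycle: 6.25 × 0.102 × 28.2 × 1.18 = 21.21345
For no arbitrage the full-cycle product must be 1, so the missing rate is 1 / 21.21345 ≈ 0.0471399.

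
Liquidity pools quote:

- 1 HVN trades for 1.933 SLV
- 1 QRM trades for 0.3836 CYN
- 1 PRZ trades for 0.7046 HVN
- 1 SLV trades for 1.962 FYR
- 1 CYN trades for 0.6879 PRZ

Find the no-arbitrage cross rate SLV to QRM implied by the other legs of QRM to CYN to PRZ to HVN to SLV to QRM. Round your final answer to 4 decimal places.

2.7824

Known legs of the cycle: 0.3836 × 0.6879 × 0.7046 × 1.933 = 0.359400271476792
For no arbitrage the full-cycle product must be 1, so the missing rate is 1 / 0.359400271476792 ≈ 2.782413.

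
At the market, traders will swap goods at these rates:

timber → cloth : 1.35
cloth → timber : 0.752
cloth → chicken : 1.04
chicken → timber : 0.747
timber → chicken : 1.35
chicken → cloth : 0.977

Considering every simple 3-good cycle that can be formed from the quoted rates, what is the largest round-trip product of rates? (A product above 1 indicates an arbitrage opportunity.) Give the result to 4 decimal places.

1.0488

chicken→timber→cloth→chicken: 0.747 × 1.35 × 1.04 = 1.04879
chicken→cloth→timber→chicken: 0.977 × 0.752 × 1.35 = 0.99185
Maximum is chicken→timber→cloth→chicken at 1.0488; arbitrage exists.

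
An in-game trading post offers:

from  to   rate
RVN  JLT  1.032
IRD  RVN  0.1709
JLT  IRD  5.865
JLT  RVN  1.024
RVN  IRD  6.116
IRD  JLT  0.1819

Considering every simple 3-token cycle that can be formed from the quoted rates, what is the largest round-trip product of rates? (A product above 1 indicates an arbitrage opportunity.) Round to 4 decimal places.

1.1392

RVN→IRD→JLT→RVN: 6.116 × 0.1819 × 1.024 = 1.13920
RVN→JLT→IRD→RVN: 1.032 × 5.865 × 0.1709 = 1.03440
Maximum is RVN→IRD→JLT→RVN at 1.1392; arbitrage exists.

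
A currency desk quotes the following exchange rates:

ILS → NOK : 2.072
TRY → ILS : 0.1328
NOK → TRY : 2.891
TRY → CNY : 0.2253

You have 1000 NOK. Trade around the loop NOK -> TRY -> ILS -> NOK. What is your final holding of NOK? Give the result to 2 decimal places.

1000 NOK × 2.891 = 2891 TRY
2891 TRY × 0.1328 = 383.9248 ILS
383.9248 ILS × 2.072 = 795.4921856 NOK

795.49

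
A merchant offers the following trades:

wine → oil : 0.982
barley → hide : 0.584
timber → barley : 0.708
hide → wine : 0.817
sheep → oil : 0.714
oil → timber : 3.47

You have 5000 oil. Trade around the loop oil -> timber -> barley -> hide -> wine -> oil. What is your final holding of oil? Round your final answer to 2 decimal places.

5755.45

5000 oil × 3.47 = 17350 timber
17350 timber × 0.708 = 12283.8 barley
12283.8 barley × 0.584 = 7173.7392 hide
7173.7392 hide × 0.817 = 5860.9449264 wine
5860.9449264 wine × 0.982 = 5755.4479177248 oil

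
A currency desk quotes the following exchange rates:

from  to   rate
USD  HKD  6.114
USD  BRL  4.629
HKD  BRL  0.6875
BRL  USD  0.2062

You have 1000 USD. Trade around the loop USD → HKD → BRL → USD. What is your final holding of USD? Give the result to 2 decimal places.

866.74

1000 USD × 6.114 = 6114 HKD
6114 HKD × 0.6875 = 4203.375 BRL
4203.375 BRL × 0.2062 = 866.735925 USD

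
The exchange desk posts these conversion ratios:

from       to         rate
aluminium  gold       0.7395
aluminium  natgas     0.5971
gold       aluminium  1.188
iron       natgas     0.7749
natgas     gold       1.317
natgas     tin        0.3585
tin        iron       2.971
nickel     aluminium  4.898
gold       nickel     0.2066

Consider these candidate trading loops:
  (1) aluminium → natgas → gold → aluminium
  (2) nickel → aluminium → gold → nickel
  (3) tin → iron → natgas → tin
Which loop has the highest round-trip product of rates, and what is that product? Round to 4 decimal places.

(1) 0.5971 × 1.317 × 1.188 = 0.93422
(2) 4.898 × 0.7395 × 0.2066 = 0.74832
(3) 2.971 × 0.7749 × 0.3585 = 0.82535
Highest is cycle (1) at 0.9342 (≤1, no arbitrage).

0.9342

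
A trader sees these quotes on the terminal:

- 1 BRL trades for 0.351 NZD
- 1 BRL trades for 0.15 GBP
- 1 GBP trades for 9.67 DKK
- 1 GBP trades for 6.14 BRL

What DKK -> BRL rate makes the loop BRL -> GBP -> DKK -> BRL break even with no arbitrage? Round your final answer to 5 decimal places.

0.68942

Known legs of the cycle: 0.15 × 9.67 = 1.4505
For no arbitrage the full-cycle product must be 1, so the missing rate is 1 / 1.4505 ≈ 0.6894174.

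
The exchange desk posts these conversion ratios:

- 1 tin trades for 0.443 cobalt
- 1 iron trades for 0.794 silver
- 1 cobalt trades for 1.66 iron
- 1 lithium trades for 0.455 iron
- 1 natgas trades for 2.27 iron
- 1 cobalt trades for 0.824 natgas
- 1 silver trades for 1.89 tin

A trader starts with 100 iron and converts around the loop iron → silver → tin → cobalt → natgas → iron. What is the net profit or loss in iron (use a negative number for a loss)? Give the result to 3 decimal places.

100 iron × 0.794 = 79.4 silver
79.4 silver × 1.89 = 150.066 tin
150.066 tin × 0.443 = 66.479238 cobalt
66.479238 cobalt × 0.824 = 54.778892112 natgas
54.778892112 natgas × 2.27 = 124.34808509424 iron
Net change: 124.34808509424 − 100 = 24.34808509424 iron

24.348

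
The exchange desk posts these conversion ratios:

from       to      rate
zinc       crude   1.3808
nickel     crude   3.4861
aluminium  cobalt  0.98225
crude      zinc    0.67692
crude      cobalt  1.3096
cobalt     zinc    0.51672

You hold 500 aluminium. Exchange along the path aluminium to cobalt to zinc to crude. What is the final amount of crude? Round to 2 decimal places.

350.41

500 aluminium × 0.98225 = 491.125 cobalt
491.125 cobalt × 0.51672 = 253.77411 zinc
253.77411 zinc × 1.3808 = 350.411291088 crude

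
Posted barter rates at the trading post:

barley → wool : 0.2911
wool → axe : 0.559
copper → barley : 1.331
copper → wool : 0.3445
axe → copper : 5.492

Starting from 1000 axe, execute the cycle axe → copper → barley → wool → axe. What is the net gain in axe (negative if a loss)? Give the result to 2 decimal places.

1000 axe × 5.492 = 5492 copper
5492 copper × 1.331 = 7309.852 barley
7309.852 barley × 0.2911 = 2127.8979172 wool
2127.8979172 wool × 0.559 = 1189.4949357148 axe
Net change: 1189.4949357148 − 1000 = 189.4949357148 axe

189.49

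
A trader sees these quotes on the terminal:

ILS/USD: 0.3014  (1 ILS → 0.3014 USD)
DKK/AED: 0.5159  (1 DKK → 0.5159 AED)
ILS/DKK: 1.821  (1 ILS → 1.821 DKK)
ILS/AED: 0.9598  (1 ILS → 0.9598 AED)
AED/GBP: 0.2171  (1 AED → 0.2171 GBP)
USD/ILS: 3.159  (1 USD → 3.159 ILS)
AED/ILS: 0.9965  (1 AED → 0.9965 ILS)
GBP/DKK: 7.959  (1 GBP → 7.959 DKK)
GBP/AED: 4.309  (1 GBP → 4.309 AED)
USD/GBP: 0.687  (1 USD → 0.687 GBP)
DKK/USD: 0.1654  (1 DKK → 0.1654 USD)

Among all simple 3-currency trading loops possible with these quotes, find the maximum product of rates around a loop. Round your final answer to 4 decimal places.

DKK→USD→ILS→DKK: 0.1654 × 3.159 × 1.821 = 0.95147
DKK→AED→ILS→DKK: 0.5159 × 0.9965 × 1.821 = 0.93617
DKK→USD→GBP→DKK: 0.1654 × 0.687 × 7.959 = 0.90438
DKK→AED→GBP→DKK: 0.5159 × 0.2171 × 7.959 = 0.89142
Maximum is DKK→USD→ILS→DKK at 0.9515; no arbitrage — every cycle loses value.

0.9515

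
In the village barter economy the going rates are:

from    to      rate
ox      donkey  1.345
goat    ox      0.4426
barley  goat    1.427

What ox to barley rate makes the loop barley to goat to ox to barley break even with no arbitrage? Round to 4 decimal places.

1.5833

Known legs of the cycle: 1.427 × 0.4426 = 0.6315902
For no arbitrage the full-cycle product must be 1, so the missing rate is 1 / 0.6315902 ≈ 1.583305.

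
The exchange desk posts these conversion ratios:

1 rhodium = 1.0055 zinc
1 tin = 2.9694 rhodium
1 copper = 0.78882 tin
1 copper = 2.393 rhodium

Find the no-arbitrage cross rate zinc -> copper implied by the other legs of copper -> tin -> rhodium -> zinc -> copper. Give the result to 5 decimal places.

0.42459

Known legs of the cycle: 0.78882 × 2.9694 × 1.0055 = 2.355204879594
For no arbitrage the full-cycle product must be 1, so the missing rate is 1 / 2.355204879594 ≈ 0.4245915.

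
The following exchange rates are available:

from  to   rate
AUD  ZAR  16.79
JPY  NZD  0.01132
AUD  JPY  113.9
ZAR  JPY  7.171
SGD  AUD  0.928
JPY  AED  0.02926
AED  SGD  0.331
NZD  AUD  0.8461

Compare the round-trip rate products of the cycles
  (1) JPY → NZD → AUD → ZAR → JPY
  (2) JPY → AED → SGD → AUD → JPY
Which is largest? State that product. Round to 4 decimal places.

(1) 0.01132 × 0.8461 × 16.79 × 7.171 = 1.15318
(2) 0.02926 × 0.331 × 0.928 × 113.9 = 1.02370
Highest is cycle (1) at 1.1532 (>1, arbitrage).

1.1532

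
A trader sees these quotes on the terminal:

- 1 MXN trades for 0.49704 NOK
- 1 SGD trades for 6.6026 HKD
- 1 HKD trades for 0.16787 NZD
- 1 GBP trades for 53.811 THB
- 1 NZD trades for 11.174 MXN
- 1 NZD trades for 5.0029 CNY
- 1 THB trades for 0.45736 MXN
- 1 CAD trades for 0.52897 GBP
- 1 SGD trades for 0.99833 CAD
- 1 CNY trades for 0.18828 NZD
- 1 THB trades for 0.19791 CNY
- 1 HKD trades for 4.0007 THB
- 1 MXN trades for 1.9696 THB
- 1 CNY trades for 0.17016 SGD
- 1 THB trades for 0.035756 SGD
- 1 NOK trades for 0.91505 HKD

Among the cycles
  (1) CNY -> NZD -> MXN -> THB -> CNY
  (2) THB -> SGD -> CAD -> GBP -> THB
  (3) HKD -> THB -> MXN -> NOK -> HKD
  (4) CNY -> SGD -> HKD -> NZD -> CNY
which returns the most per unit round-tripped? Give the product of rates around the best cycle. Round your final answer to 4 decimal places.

(1) 0.18828 × 11.174 × 1.9696 × 0.19791 = 0.82008
(2) 0.035756 × 0.99833 × 0.52897 × 53.811 = 1.01607
(3) 4.0007 × 0.45736 × 0.49704 × 0.91505 = 0.83221
(4) 0.17016 × 6.6026 × 0.16787 × 5.0029 = 0.94356
Highest is cycle (2) at 1.0161 (>1, arbitrage).

1.0161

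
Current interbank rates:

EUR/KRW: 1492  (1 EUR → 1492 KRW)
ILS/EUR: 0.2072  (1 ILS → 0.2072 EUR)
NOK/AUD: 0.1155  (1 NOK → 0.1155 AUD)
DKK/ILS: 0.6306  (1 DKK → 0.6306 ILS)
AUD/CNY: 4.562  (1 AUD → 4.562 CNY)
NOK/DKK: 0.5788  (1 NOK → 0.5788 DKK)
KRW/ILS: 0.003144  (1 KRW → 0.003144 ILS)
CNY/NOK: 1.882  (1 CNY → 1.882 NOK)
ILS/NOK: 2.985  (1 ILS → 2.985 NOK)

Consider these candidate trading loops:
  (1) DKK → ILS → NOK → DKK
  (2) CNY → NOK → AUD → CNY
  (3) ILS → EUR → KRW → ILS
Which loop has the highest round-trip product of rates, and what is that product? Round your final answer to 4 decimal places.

(1) 0.6306 × 2.985 × 0.5788 = 1.08950
(2) 1.882 × 0.1155 × 4.562 = 0.99165
(3) 0.2072 × 1492 × 0.003144 = 0.97194
Highest is cycle (1) at 1.0895 (>1, arbitrage).

1.0895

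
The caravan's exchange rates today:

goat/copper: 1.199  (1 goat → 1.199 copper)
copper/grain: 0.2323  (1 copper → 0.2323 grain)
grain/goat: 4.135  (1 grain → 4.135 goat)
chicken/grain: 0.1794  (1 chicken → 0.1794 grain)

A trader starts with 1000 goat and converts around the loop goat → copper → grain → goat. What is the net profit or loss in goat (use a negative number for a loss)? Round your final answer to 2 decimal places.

1000 goat × 1.199 = 1199 copper
1199 copper × 0.2323 = 278.5277 grain
278.5277 grain × 4.135 = 1151.7120395 goat
Net change: 1151.7120395 − 1000 = 151.7120395 goat

151.71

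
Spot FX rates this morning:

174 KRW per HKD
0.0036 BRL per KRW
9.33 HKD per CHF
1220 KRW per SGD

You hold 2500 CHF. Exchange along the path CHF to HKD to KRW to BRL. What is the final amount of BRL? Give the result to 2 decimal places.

14610.78

2500 CHF × 9.33 = 23325 HKD
23325 HKD × 174 = 4058550 KRW
4058550 KRW × 0.0036 = 14610.78 BRL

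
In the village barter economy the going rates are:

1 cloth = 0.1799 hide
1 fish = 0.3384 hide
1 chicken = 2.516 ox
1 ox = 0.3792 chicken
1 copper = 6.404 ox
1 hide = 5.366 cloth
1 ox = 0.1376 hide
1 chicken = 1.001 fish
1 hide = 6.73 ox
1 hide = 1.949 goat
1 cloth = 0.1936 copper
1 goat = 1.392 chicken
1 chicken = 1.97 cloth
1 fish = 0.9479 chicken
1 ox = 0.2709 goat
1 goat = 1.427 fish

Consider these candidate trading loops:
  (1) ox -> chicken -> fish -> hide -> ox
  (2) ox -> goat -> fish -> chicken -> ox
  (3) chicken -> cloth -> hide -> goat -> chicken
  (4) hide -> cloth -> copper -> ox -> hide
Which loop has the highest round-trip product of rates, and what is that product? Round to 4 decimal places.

(1) 0.3792 × 1.001 × 0.3384 × 6.73 = 0.86447
(2) 0.2709 × 1.427 × 0.9479 × 2.516 = 0.92195
(3) 1.97 × 0.1799 × 1.949 × 1.392 = 0.96150
(4) 5.366 × 0.1936 × 6.404 × 0.1376 = 0.91543
Highest is cycle (3) at 0.9615 (≤1, no arbitrage).

0.9615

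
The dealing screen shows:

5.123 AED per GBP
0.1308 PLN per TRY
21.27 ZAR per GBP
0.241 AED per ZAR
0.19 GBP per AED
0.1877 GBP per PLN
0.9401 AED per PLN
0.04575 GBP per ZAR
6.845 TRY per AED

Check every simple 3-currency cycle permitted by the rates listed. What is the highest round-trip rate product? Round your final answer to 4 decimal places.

ZAR→AED→GBP→ZAR: 0.241 × 0.19 × 21.27 = 0.97395
TRY→PLN→AED→TRY: 0.1308 × 0.9401 × 6.845 = 0.84170
Maximum is ZAR→AED→GBP→ZAR at 0.9740; no arbitrage — every cycle loses value.

0.9740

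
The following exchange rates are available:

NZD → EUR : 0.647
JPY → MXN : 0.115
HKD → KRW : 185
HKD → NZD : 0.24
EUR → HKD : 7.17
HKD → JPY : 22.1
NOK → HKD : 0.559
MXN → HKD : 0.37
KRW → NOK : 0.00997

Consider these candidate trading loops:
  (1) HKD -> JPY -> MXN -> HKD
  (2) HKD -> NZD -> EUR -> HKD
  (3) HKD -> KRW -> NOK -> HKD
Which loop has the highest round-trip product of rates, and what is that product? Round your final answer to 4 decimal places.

1.1134

(1) 22.1 × 0.115 × 0.37 = 0.94036
(2) 0.24 × 0.647 × 7.17 = 1.11336
(3) 185 × 0.00997 × 0.559 = 1.03105
Highest is cycle (2) at 1.1134 (>1, arbitrage).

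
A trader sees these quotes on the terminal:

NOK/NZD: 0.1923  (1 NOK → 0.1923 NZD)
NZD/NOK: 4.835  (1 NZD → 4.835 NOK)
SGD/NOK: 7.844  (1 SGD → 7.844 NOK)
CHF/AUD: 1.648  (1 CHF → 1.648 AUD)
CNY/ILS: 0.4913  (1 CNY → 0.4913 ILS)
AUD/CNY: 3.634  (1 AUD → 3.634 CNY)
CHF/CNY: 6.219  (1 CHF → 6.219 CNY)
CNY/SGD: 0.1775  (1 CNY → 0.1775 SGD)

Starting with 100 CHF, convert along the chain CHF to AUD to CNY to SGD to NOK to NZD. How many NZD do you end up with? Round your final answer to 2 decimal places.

100 CHF × 1.648 = 164.8 AUD
164.8 AUD × 3.634 = 598.8832 CNY
598.8832 CNY × 0.1775 = 106.301768 SGD
106.301768 SGD × 7.844 = 833.831068192 NOK
833.831068192 NOK × 0.1923 = 160.3457144133216 NZD

160.35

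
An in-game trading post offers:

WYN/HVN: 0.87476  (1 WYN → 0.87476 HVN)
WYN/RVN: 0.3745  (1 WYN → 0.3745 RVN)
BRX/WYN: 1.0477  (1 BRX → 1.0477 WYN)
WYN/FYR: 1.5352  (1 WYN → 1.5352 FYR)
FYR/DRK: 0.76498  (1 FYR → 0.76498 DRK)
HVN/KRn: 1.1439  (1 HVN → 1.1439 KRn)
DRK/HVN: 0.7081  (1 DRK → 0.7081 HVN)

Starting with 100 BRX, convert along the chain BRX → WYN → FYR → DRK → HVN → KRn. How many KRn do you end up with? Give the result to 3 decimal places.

99.663

100 BRX × 1.0477 = 104.77 WYN
104.77 WYN × 1.5352 = 160.842904 FYR
160.842904 FYR × 0.76498 = 123.04160470192 DRK
123.04160470192 DRK × 0.7081 = 87.125760289429552 HVN
87.125760289429552 HVN × 1.1439 = 99.6631571950784645328 KRn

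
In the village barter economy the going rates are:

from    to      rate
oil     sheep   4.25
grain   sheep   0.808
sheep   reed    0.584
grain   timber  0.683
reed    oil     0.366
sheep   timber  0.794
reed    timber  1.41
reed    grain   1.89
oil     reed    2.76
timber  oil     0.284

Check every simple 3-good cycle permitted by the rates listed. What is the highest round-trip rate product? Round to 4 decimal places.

1.1052

timber→oil→reed→timber: 0.284 × 2.76 × 1.41 = 1.10521
sheep→timber→oil→sheep: 0.794 × 0.284 × 4.25 = 0.95836
sheep→reed→oil→sheep: 0.584 × 0.366 × 4.25 = 0.90841
grain→sheep→reed→grain: 0.808 × 0.584 × 1.89 = 0.89184
Maximum is timber→oil→reed→timber at 1.1052; arbitrage exists.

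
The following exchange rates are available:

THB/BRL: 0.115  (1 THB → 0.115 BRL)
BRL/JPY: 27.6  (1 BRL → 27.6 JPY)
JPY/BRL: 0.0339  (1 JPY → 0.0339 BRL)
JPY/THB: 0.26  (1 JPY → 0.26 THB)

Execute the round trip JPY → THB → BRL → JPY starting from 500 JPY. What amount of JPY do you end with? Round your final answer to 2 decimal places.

412.62

500 JPY × 0.26 = 130 THB
130 THB × 0.115 = 14.95 BRL
14.95 BRL × 27.6 = 412.62 JPY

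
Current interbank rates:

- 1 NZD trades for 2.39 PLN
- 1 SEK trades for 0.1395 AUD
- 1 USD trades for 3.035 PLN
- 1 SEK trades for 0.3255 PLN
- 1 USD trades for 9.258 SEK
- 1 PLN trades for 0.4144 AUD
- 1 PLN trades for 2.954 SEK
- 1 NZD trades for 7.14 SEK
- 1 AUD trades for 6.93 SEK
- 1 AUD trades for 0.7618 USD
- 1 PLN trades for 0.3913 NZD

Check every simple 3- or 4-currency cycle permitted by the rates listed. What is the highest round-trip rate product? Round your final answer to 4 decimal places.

AUD→USD→SEK→AUD: 0.7618 × 9.258 × 0.1395 = 0.98386
AUD→USD→PLN→AUD: 0.7618 × 3.035 × 0.4144 = 0.95812
AUD→USD→PLN→SEK→AUD: 0.7618 × 3.035 × 2.954 × 0.1395 = 0.95276
AUD→USD→SEK→PLN→AUD: 0.7618 × 9.258 × 0.3255 × 0.4144 = 0.95132
AUD→SEK→PLN→AUD: 6.93 × 0.3255 × 0.4144 = 0.93477
NZD→SEK→PLN→NZD: 7.14 × 0.3255 × 0.3913 = 0.90941
Maximum is AUD→USD→SEK→AUD at 0.9839; no arbitrage — every cycle loses value.

0.9839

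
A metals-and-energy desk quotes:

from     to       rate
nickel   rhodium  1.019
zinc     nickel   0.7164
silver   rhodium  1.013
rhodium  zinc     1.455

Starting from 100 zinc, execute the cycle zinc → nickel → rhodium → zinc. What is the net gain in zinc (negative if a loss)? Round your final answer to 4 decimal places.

100 zinc × 0.7164 = 71.64 nickel
71.64 nickel × 1.019 = 73.00116 rhodium
73.00116 rhodium × 1.455 = 106.2166878 zinc
Net change: 106.2166878 − 100 = 6.2166878 zinc

6.2167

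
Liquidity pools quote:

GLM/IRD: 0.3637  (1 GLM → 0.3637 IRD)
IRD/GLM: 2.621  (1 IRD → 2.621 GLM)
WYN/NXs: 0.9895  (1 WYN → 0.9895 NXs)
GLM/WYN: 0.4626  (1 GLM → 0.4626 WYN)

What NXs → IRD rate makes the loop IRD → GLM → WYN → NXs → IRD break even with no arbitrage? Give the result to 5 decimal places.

Known legs of the cycle: 2.621 × 0.4626 × 0.9895 = 1.1997436167
For no arbitrage the full-cycle product must be 1, so the missing rate is 1 / 1.1997436167 ≈ 0.8335114.

0.83351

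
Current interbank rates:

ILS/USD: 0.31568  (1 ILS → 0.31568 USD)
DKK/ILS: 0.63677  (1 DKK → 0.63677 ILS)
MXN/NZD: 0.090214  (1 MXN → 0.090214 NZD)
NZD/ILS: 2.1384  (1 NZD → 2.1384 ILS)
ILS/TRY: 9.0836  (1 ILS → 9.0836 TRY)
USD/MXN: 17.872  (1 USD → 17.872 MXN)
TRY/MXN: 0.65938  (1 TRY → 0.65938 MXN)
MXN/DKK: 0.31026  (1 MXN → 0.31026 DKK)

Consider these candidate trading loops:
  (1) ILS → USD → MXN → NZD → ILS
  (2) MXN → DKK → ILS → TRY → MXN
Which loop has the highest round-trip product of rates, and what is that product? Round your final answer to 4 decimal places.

1.1833

(1) 0.31568 × 17.872 × 0.090214 × 2.1384 = 1.08839
(2) 0.31026 × 0.63677 × 9.0836 × 0.65938 = 1.18332
Highest is cycle (2) at 1.1833 (>1, arbitrage).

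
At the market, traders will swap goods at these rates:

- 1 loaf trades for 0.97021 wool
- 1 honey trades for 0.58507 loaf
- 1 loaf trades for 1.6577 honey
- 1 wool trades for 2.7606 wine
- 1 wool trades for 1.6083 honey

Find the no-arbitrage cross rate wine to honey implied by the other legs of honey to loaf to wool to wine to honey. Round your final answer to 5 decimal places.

0.63815

Known legs of the cycle: 0.58507 × 0.97021 × 2.7606 = 1.56702909503082
For no arbitrage the full-cycle product must be 1, so the missing rate is 1 / 1.56702909503082 ≈ 0.6381502.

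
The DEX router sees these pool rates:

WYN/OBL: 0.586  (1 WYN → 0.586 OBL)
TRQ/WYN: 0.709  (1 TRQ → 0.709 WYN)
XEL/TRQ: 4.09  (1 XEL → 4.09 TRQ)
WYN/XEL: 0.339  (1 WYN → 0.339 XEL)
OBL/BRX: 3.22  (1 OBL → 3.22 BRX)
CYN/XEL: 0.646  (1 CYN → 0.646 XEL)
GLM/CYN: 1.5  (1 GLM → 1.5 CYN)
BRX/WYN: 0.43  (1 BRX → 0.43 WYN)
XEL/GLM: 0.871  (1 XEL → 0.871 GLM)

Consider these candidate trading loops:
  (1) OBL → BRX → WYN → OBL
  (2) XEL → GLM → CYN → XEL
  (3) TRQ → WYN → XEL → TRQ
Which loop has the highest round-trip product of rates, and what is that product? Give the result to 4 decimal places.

(1) 3.22 × 0.43 × 0.586 = 0.81138
(2) 0.871 × 1.5 × 0.646 = 0.84400
(3) 0.709 × 0.339 × 4.09 = 0.98304
Highest is cycle (3) at 0.9830 (≤1, no arbitrage).

0.9830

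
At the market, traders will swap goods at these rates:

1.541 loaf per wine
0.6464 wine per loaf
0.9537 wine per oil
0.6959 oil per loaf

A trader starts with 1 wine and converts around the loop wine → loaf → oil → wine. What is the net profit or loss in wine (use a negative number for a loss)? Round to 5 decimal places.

0.02273

1 wine × 1.541 = 1.541 loaf
1.541 loaf × 0.6959 = 1.0723819 oil
1.0723819 oil × 0.9537 = 1.02273061803 wine
Net change: 1.02273061803 − 1 = 0.02273061803 wine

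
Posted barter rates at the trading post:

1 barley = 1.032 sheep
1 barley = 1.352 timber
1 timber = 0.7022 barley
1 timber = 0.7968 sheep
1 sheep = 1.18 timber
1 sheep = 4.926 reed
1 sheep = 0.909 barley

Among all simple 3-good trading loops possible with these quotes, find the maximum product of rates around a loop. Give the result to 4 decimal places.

sheep→barley→timber→sheep: 0.909 × 1.352 × 0.7968 = 0.97924
sheep→timber→barley→sheep: 1.18 × 0.7022 × 1.032 = 0.85511
Maximum is sheep→barley→timber→sheep at 0.9792; no arbitrage — every cycle loses value.

0.9792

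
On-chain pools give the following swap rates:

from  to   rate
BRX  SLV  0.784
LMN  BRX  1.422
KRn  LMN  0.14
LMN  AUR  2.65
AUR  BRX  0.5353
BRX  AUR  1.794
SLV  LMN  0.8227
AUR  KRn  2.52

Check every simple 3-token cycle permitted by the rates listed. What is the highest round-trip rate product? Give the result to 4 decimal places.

0.9349

LMN→AUR→KRn→LMN: 2.65 × 2.52 × 0.14 = 0.93492
SLV→LMN→BRX→SLV: 0.8227 × 1.422 × 0.784 = 0.91719
Maximum is LMN→AUR→KRn→LMN at 0.9349; no arbitrage — every cycle loses value.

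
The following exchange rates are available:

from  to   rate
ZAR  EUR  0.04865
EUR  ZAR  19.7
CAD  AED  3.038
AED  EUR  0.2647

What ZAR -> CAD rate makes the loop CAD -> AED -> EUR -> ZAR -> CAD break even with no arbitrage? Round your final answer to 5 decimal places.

Known legs of the cycle: 3.038 × 0.2647 × 19.7 = 15.84192442
For no arbitrage the full-cycle product must be 1, so the missing rate is 1 / 15.84192442 ≈ 0.0631236.

0.06312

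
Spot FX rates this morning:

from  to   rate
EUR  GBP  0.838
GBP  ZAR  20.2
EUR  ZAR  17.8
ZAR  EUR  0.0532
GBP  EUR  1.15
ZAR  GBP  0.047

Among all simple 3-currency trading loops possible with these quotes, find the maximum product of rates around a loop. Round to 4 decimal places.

EUR→ZAR→GBP→EUR: 17.8 × 0.047 × 1.15 = 0.96209
EUR→GBP→ZAR→EUR: 0.838 × 20.2 × 0.0532 = 0.90055
Maximum is EUR→ZAR→GBP→EUR at 0.9621; no arbitrage — every cycle loses value.

0.9621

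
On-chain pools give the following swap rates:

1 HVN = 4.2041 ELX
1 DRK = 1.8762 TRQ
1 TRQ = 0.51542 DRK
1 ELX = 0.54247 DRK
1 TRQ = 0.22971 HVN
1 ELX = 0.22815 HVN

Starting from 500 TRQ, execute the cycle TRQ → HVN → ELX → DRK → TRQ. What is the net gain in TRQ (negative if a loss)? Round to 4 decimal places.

500 TRQ × 0.22971 = 114.855 HVN
114.855 HVN × 4.2041 = 482.8619055 ELX
482.8619055 ELX × 0.54247 = 261.938097876585 DRK
261.938097876585 DRK × 1.8762 = 491.448259236048777 TRQ
Net change: 491.448259236048777 − 500 = -8.551740763951223 TRQ

-8.5517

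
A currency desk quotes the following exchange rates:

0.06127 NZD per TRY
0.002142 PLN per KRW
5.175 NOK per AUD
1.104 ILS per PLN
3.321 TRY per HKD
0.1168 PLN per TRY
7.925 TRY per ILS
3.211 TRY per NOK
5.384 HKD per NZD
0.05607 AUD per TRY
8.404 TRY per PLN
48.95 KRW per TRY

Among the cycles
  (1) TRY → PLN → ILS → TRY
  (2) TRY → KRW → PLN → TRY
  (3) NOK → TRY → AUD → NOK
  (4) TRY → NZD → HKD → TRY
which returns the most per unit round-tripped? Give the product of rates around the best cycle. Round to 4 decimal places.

1.0955

(1) 0.1168 × 1.104 × 7.925 = 1.02191
(2) 48.95 × 0.002142 × 8.404 = 0.88117
(3) 3.211 × 0.05607 × 5.175 = 0.93171
(4) 0.06127 × 5.384 × 3.321 = 1.09552
Highest is cycle (4) at 1.0955 (>1, arbitrage).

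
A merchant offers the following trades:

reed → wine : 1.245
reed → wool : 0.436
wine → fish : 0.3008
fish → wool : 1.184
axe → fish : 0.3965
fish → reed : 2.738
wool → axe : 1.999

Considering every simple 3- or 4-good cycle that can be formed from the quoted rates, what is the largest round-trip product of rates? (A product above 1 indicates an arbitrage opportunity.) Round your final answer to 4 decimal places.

fish→reed→wine→fish: 2.738 × 1.245 × 0.3008 = 1.02537
axe→fish→reed→wool→axe: 0.3965 × 2.738 × 0.436 × 1.999 = 0.94618
axe→fish→wool→axe: 0.3965 × 1.184 × 1.999 = 0.93844
Maximum is fish→reed→wine→fish at 1.0254; arbitrage exists.

1.0254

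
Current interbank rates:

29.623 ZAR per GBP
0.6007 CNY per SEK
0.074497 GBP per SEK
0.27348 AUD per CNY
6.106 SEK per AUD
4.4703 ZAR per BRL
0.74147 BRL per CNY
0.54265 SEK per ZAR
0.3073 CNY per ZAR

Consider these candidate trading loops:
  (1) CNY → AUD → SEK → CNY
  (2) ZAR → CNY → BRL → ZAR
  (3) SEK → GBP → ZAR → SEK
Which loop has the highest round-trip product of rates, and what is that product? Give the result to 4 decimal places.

(1) 0.27348 × 6.106 × 0.6007 = 1.00309
(2) 0.3073 × 0.74147 × 4.4703 = 1.01857
(3) 0.074497 × 29.623 × 0.54265 = 1.19753
Highest is cycle (3) at 1.1975 (>1, arbitrage).

1.1975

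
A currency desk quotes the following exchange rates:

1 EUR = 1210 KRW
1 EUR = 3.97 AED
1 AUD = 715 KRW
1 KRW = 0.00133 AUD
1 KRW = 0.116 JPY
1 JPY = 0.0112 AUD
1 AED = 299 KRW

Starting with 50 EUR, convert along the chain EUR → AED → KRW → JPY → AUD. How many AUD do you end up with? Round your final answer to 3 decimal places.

77.109

50 EUR × 3.97 = 198.5 AED
198.5 AED × 299 = 59351.5 KRW
59351.5 KRW × 0.116 = 6884.774 JPY
6884.774 JPY × 0.0112 = 77.1094688 AUD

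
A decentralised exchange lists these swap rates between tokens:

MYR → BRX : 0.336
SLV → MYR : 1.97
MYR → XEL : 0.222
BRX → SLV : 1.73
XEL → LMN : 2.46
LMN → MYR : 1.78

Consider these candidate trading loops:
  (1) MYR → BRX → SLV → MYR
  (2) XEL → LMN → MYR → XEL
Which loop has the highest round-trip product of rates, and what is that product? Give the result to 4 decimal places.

1.1451

(1) 0.336 × 1.73 × 1.97 = 1.14512
(2) 2.46 × 1.78 × 0.222 = 0.97209
Highest is cycle (1) at 1.1451 (>1, arbitrage).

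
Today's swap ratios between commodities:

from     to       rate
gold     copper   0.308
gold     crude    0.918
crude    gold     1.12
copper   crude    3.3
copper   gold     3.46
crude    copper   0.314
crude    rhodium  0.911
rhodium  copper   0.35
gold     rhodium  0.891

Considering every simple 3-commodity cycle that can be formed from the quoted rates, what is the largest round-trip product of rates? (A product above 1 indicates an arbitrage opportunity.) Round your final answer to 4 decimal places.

1.1384

copper→crude→gold→copper: 3.3 × 1.12 × 0.308 = 1.13837
rhodium→copper→gold→rhodium: 0.35 × 3.46 × 0.891 = 1.07900
rhodium→copper→crude→rhodium: 0.35 × 3.3 × 0.911 = 1.05221
copper→gold→crude→copper: 3.46 × 0.918 × 0.314 = 0.99735
Maximum is copper→crude→gold→copper at 1.1384; arbitrage exists.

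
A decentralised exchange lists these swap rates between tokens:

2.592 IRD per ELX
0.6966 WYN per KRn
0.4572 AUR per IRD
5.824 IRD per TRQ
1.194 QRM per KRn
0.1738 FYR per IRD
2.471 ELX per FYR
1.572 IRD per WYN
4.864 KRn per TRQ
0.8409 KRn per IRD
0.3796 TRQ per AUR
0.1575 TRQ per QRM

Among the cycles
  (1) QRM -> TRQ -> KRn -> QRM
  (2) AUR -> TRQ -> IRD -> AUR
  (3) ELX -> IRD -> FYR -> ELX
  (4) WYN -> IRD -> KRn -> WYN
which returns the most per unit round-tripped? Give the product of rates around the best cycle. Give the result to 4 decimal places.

1.1132

(1) 0.1575 × 4.864 × 1.194 = 0.91470
(2) 0.3796 × 5.824 × 0.4572 = 1.01077
(3) 2.592 × 0.1738 × 2.471 = 1.11316
(4) 1.572 × 0.8409 × 0.6966 = 0.92083
Highest is cycle (3) at 1.1132 (>1, arbitrage).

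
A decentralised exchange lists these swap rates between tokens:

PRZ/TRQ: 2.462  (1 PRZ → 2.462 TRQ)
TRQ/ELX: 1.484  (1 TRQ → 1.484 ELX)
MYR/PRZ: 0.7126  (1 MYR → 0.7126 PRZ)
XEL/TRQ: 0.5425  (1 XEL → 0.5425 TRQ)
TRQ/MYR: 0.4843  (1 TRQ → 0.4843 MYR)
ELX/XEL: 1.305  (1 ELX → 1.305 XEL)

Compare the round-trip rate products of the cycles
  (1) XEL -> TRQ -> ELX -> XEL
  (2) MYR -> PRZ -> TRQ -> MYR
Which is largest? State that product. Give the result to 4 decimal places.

(1) 0.5425 × 1.484 × 1.305 = 1.05062
(2) 0.7126 × 2.462 × 0.4843 = 0.84967
Highest is cycle (1) at 1.0506 (>1, arbitrage).

1.0506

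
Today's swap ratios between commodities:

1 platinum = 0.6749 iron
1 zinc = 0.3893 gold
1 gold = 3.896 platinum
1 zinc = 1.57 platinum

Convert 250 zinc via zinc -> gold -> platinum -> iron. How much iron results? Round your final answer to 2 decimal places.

255.91

250 zinc × 0.3893 = 97.325 gold
97.325 gold × 3.896 = 379.1782 platinum
379.1782 platinum × 0.6749 = 255.90736718 iron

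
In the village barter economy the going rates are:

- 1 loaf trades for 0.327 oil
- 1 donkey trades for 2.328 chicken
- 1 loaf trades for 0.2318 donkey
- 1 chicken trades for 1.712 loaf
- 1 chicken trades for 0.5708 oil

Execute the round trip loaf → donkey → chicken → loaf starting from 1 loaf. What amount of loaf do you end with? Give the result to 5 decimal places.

1 loaf × 0.2318 = 0.2318 donkey
0.2318 donkey × 2.328 = 0.5396304 chicken
0.5396304 chicken × 1.712 = 0.9238472448 loaf

0.92385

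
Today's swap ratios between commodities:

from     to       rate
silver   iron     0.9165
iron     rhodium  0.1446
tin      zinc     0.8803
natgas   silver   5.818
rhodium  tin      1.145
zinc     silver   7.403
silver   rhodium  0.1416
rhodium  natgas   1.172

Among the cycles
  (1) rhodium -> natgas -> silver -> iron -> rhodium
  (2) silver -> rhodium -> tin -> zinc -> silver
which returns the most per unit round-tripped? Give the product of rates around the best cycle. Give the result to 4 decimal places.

1.0566

(1) 1.172 × 5.818 × 0.9165 × 0.1446 = 0.90365
(2) 0.1416 × 1.145 × 0.8803 × 7.403 = 1.05659
Highest is cycle (2) at 1.0566 (>1, arbitrage).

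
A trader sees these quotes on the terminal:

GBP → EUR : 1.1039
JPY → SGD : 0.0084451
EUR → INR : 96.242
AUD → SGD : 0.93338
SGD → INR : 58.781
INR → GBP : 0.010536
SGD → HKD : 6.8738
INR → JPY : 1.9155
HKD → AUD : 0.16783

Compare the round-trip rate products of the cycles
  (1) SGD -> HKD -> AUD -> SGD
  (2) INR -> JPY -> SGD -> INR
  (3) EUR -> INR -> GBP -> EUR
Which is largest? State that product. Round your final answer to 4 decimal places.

1.1194

(1) 6.8738 × 0.16783 × 0.93338 = 1.07678
(2) 1.9155 × 0.0084451 × 58.781 = 0.95088
(3) 96.242 × 0.010536 × 1.1039 = 1.11936
Highest is cycle (3) at 1.1194 (>1, arbitrage).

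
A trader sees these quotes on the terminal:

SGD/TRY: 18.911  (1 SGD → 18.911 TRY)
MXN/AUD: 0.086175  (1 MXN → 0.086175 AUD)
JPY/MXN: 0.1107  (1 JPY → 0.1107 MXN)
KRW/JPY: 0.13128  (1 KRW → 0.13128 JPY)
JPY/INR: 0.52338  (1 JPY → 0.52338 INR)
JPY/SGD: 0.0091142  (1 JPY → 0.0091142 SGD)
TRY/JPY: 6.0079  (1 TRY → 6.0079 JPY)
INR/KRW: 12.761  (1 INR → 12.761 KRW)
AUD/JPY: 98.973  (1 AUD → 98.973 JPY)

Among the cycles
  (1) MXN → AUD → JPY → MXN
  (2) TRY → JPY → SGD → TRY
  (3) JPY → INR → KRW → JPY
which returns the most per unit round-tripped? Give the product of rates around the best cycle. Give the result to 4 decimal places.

1.0355

(1) 0.086175 × 98.973 × 0.1107 = 0.94416
(2) 6.0079 × 0.0091142 × 18.911 = 1.03551
(3) 0.52338 × 12.761 × 0.13128 = 0.87680
Highest is cycle (2) at 1.0355 (>1, arbitrage).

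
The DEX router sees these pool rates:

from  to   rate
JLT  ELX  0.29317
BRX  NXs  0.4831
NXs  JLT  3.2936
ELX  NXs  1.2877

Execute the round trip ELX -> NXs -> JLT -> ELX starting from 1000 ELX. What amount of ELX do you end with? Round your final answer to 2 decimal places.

1243.38

1000 ELX × 1.2877 = 1287.7 NXs
1287.7 NXs × 3.2936 = 4241.16872 JLT
4241.16872 JLT × 0.29317 = 1243.3834336424 ELX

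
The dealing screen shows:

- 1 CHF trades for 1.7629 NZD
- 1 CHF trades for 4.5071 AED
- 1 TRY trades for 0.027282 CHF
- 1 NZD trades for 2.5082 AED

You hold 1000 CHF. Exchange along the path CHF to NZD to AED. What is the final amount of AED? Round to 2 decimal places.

4421.71

1000 CHF × 1.7629 = 1762.9 NZD
1762.9 NZD × 2.5082 = 4421.70578 AED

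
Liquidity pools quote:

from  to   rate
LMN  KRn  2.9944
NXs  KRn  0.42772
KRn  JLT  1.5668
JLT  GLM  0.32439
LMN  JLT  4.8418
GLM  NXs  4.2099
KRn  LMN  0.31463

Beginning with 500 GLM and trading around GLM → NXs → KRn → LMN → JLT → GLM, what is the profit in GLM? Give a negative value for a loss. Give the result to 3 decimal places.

-55.086

500 GLM × 4.2099 = 2104.95 NXs
2104.95 NXs × 0.42772 = 900.329214 KRn
900.329214 KRn × 0.31463 = 283.27058060082 LMN
283.27058060082 LMN × 4.8418 = 1371.539497153050276 JLT
1371.539497153050276 JLT × 0.32439 = 444.91369748147797903164 GLM
Net change: 444.91369748147797903164 − 500 = -55.08630251852202096836 GLM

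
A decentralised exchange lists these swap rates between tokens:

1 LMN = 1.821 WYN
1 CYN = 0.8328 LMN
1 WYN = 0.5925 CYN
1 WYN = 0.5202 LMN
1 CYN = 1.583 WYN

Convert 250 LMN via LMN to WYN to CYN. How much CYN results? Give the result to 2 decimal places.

269.74

250 LMN × 1.821 = 455.25 WYN
455.25 WYN × 0.5925 = 269.735625 CYN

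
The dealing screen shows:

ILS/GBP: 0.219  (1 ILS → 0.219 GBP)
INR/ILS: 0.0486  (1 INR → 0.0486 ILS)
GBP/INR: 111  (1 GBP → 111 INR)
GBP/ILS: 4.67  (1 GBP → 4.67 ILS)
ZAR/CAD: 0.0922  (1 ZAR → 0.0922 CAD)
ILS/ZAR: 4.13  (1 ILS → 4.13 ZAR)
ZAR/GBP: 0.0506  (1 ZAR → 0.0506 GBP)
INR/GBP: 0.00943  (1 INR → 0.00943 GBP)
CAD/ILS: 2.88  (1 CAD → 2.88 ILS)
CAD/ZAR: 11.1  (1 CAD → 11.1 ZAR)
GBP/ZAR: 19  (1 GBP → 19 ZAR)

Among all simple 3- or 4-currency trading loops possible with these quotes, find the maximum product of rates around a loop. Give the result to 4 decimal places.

1.1814

GBP→INR→ILS→GBP: 111 × 0.0486 × 0.219 = 1.18142
GBP→INR→ILS→ZAR→GBP: 111 × 0.0486 × 4.13 × 0.0506 = 1.12735
GBP→ZAR→CAD→ILS→GBP: 19 × 0.0922 × 2.88 × 0.219 = 1.10490
ILS→ZAR→CAD→ILS: 4.13 × 0.0922 × 2.88 = 1.09666
GBP→ILS→ZAR→GBP: 4.67 × 4.13 × 0.0506 = 0.97593
Maximum is GBP→INR→ILS→GBP at 1.1814; arbitrage exists.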